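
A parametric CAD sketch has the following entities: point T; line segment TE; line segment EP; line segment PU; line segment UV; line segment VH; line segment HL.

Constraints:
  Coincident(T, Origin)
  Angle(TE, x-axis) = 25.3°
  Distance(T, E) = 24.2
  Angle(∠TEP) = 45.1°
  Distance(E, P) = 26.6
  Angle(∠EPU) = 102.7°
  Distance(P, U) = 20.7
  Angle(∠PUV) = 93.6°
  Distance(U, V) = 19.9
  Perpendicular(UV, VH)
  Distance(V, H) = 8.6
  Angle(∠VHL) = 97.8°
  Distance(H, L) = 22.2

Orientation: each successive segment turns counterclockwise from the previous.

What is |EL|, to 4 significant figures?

31.08

UV ⟂ VH, so VH runs at 53.90°; with |VH| = 8.6, H = (6.875, -2.882). ∠VHL = 97.8° gives HL at 136.1° from the x-axis; with |HL| = 22.2, L = (-9.121, 12.51). Then |EL| = |L − E| = 31.08.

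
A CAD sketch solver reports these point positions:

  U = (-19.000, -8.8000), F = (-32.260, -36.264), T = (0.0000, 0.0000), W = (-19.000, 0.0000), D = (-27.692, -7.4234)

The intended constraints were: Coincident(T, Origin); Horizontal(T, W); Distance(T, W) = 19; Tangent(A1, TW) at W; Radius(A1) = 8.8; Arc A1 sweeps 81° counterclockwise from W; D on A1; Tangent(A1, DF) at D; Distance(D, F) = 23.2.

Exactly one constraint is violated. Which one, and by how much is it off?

Distance(D, F) = 23.2 — off by 6.00.

T = (0.00, 0.00) ✓; T.y = 0.00, W.y = 0.00 ✓; |TW| = 19.00 ✓; ∠(UW, WT) = 90.00° ✓; |UW| = 8.800 ✓; bearing(U→D) − bearing(U→W) = 81.00° ✓; |UD| = 8.800 ✓; ∠(UD, DF) = 90.00° ✓; |DF| = 29.20 ✗.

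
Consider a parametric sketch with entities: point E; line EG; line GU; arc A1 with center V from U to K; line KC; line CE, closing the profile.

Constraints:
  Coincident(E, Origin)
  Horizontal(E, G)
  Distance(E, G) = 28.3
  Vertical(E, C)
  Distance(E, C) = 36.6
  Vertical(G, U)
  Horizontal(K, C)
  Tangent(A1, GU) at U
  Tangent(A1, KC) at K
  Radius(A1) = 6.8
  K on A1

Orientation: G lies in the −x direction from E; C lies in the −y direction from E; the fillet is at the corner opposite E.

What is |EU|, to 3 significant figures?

41.1

E is at the origin; EG is horizontal with |EG| = 28.3 and G on the −x side, so G = (-28.3, 0.00). EC is vertical with |EC| = 36.6 and C on the −y side, so C = (0.00, -36.6). The virtual corner opposite E is at (-28.3, -36.6). The tangent condition forces VU to be normal to GU and tangency of A1 to KC means the radius VK is perpendicular to KC, with radius 6.8, so the center V sits 6.8 in from both sides at V = (-21.5, -29.8). That places the tangent points at U = (-28.3, -29.8) on GU and K = (-21.5, -36.6) on KC. Then |EU| = |U − E| = 41.1.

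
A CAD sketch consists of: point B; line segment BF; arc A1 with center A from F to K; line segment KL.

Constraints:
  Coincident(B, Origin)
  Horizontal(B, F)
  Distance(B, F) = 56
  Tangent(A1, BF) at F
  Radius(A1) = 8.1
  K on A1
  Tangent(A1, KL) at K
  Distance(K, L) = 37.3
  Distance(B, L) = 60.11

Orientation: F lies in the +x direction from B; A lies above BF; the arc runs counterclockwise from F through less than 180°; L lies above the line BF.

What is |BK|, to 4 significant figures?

63.95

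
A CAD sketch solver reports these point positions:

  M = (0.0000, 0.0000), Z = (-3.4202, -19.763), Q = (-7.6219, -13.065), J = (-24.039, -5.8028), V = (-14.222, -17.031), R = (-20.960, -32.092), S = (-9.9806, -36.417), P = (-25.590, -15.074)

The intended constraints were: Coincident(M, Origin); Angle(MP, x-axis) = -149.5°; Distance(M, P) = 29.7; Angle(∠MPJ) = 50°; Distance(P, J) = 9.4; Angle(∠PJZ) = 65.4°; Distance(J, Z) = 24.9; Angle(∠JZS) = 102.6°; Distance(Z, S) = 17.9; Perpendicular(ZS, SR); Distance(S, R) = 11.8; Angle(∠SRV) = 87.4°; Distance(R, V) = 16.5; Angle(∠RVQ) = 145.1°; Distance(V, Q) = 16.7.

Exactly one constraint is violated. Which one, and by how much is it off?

Distance(V, Q) = 16.7 — off by 9.00.

M = (0.00, 0.00) ✓; MP at -149.5° ✓; |MP| = 29.70 ✓; ∠MPJ = 50.00° ✓; |PJ| = 9.400 ✓; ∠PJZ = 65.40° ✓; |JZ| = 24.90 ✓; ∠JZS = 102.6° ✓; |ZS| = 17.90 ✓; ∠(ZS, SR) = 90.00° ✓; |SR| = 11.80 ✓; ∠SRV = 87.40° ✓; |RV| = 16.50 ✓; ∠RVQ = 145.1° ✓; |VQ| = 7.700 ✗.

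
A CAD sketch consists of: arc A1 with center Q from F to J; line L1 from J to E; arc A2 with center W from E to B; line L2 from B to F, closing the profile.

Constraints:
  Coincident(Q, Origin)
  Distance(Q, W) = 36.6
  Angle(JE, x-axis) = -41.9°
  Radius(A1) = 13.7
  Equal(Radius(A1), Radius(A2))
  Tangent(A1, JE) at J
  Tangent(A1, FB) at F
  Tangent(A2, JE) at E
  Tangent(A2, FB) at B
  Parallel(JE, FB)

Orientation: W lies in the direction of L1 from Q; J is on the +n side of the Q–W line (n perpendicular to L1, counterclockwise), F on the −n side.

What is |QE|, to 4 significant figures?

39.08

The slot axis is L1's direction at -41.9°, so u = (cos -41.9°, sin -41.9°) = (0.7443, -0.6678) and n = (−sin -41.9°, cos -41.9°) = (0.6678, 0.7443). Q is at the origin and W lies 36.6 along u from Q, so W = 36.6·u = (27.24, -24.44). Tangency of A1 to both parallel lines with radius 13.7 puts J and F at Q ± 13.7·n: J = (9.149, 10.20), F = (-9.149, -10.20). Equal radii place E and B the same way about W: E = W + 13.7·n = (36.39, -14.25), B = W − 13.7·n = (18.09, -34.64). Then |QE| = |E − Q| = 39.08.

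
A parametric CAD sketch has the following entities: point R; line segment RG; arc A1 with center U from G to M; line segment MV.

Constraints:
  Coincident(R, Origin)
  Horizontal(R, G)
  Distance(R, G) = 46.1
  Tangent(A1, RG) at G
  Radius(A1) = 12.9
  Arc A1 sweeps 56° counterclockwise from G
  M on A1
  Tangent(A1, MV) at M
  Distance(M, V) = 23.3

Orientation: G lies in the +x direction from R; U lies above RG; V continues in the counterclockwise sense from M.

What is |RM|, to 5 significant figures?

57.079

R is at the origin; R and G share the same y with |RG| = 46.1 and G on the +x side, so G = (46.100, 0.0000). A1 meets RG tangentially, so UG is at right angles to RG, so U = G + (0, 12.9) = (46.100, 12.900). On A1, G sits at bearing -90° from U; a 56° counterclockwise sweep puts M at bearing -34°, so M = U + 12.9·(cos -34°, sin -34°) = (56.795, 5.6864). Then |RM| = |M − R| = 57.079.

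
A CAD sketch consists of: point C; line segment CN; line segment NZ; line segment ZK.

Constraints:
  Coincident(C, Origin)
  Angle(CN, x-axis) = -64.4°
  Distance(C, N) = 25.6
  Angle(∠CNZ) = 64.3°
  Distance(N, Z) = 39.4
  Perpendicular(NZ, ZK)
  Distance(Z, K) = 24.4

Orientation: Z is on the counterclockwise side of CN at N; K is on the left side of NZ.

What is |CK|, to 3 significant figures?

28.3

C is at the origin; CN runs at -64.4° with length 25.6, so N = 25.6·(cos -64.4°, sin -64.4°) = (11.1, -23.1). ∠CNZ = 64.3°, so NZ runs at -64.4° + (180° − 64.3°) = 51.3° from the x-axis; with |NZ| = 39.4, Z = N + 39.4·(cos 51.3°, sin 51.3°) = (35.7, 7.66). NZ ⟂ ZK; with |ZK| = 24.4 on the left of NZ, K = Z + 24.4·(-0.780, 0.625) = (16.7, 22.9). Then |CK| = |K − C| = 28.3.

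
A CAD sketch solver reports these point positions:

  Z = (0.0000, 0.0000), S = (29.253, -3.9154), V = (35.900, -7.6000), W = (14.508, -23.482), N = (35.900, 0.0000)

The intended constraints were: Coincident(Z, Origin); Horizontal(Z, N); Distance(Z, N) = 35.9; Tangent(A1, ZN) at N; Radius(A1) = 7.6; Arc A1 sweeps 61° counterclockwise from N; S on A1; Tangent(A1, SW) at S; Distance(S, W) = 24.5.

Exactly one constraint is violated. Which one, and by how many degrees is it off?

Tangent(A1, SW) at S — off by 8.00°.

Z = (0.00, 0.00) ✓; Z.y = 0.00, N.y = 0.00 ✓; |ZN| = 35.90 ✓; ∠(VN, NZ) = 90.00° ✓; |VN| = 7.600 ✓; bearing(V→S) − bearing(V→N) = 61.00° ✓; |VS| = 7.600 ✓; ∠(VS, SW) = 98.00° ✗; |SW| = 24.50 ✓.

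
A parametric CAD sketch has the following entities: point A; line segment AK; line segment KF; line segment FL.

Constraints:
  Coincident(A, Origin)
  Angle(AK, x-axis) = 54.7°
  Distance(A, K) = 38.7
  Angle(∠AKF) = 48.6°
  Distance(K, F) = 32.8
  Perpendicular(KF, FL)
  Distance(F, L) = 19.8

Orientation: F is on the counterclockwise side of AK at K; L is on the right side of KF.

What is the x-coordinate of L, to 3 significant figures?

-12.4

A is at the origin; AK runs at 54.7° with length 38.7, so K = 38.7·(cos 54.7°, sin 54.7°) = (22.4, 31.6). ∠AKF = 48.6°, so KF runs at 54.7° + (180° − 48.6°) = 186° from the x-axis; with |KF| = 32.8, F = K + 32.8·(cos 186°, sin 186°) = (-10.3, 28.1). The perpendicularity gives FL at right angles to KF; with |FL| = 19.8 on the right of KF, L = F + 19.8·(-0.106, 0.994) = (-12.4, 47.8). So L.x = -12.4.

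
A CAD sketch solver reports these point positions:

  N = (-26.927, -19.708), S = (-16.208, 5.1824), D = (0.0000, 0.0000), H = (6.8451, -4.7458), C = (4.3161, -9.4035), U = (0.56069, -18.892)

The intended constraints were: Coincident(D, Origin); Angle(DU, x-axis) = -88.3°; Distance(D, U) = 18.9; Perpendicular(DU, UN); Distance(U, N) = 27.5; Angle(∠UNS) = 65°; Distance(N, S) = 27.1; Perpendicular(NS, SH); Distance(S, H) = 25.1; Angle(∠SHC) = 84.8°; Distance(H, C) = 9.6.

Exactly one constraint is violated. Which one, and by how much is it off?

Distance(H, C) = 9.6 — off by 4.30.

D = (0.00, 0.00) ✓; DU at -88.30° ✓; |DU| = 18.90 ✓; ∠(DU, UN) = 90.00° ✓; |UN| = 27.50 ✓; ∠UNS = 65.00° ✓; |NS| = 27.10 ✓; ∠(NS, SH) = 90.00° ✓; |SH| = 25.10 ✓; ∠SHC = 84.80° ✓; |HC| = 5.300 ✗.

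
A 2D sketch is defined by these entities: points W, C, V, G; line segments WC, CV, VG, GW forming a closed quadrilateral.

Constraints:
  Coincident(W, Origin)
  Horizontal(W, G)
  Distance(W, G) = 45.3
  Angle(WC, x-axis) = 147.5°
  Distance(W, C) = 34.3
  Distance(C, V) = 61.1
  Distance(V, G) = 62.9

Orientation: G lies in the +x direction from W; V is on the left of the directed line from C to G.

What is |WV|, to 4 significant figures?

59.86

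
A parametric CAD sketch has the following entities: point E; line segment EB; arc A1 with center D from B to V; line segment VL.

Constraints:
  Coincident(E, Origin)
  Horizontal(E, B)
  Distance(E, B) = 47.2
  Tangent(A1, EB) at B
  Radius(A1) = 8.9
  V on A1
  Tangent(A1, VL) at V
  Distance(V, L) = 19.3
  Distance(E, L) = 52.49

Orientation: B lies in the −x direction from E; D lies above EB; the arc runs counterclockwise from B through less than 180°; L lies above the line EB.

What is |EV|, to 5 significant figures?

40.115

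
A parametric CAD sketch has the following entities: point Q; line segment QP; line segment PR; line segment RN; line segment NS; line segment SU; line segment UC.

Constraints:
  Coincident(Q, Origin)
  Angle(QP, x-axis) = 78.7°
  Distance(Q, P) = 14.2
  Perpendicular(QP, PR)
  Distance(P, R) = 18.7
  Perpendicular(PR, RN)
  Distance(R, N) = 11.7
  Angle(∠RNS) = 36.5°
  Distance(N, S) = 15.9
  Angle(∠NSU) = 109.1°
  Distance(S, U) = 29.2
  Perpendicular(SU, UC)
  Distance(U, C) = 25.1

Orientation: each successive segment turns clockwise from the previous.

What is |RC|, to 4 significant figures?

29.85

Q is at the origin; QP runs at 78.7° with length 14.2, so P = (2.782, 13.92). QP is perpendicular to PR, so PR runs at -11.30°; with |PR| = 18.7, R = (21.12, 10.26). PR is perpendicular to RN, so RN runs at -101.3°; with |RN| = 11.7, N = (18.83, -1.213). ∠RNS = 36.5° gives NS at 115.2° from the x-axis; with |NS| = 15.9, S = (12.06, 13.17). ∠NSU = 109.1° gives SU at 44.30° from the x-axis; with |SU| = 29.2, U = (32.96, 33.57). SU ⟂ UC, so UC runs at -45.70°; with |UC| = 25.1, C = (50.49, 15.60). Then |RC| = |C − R| = 29.85.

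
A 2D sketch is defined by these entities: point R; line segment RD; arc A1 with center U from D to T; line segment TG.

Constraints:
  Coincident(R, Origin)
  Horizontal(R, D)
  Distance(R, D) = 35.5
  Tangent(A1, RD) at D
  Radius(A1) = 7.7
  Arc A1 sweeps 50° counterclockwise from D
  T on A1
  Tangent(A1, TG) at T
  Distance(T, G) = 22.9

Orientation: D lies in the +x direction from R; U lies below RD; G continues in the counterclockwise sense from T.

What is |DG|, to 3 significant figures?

28.9

On A1, D sits at bearing 90° from U; a 50° counterclockwise sweep puts T at bearing 140°, so T = U + 7.7·(cos 140°, sin 140°) = (29.6, -2.75). A1 meets TG tangentially, so UT is at right angles to TG, so TG runs along (−sin 140°, cos 140°); with |TG| = 22.9, G = (14.9, -20.3). Then |DG| = |G − D| = 28.9.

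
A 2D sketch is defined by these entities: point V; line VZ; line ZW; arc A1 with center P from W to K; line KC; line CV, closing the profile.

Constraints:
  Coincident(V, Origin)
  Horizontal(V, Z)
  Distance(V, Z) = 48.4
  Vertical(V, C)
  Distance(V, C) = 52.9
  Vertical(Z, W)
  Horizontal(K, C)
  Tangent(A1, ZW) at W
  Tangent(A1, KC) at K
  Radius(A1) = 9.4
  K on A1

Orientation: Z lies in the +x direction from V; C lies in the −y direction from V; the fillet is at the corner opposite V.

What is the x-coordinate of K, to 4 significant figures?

39.00

The virtual corner opposite V is at (48.40, -52.90). The tangent condition forces PW to be normal to ZW and the tangent condition forces PK to be normal to KC, with radius 9.4, so the center P sits 9.4 in from both sides at P = (39.00, -43.50). That places the tangent points at W = (48.40, -43.50) on ZW and K = (39.00, -52.90) on KC. So K.x = 39.00.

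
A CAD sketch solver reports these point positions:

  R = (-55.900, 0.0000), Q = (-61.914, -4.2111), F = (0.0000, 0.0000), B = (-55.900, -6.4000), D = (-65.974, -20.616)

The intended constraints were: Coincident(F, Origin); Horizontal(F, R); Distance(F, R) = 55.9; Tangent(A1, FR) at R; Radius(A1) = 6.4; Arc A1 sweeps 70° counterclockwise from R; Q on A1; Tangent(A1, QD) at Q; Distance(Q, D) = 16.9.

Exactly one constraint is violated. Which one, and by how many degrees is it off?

Tangent(A1, QD) at Q — off by 6.10°.

F = (0.00, 0.00) ✓; F.y = 0.00, R.y = 0.00 ✓; |FR| = 55.90 ✓; ∠(BR, RF) = 90.00° ✓; |BR| = 6.400 ✓; bearing(B→Q) − bearing(B→R) = 70.00° ✓; |BQ| = 6.400 ✓; ∠(BQ, QD) = 83.90° ✗; |QD| = 16.90 ✓.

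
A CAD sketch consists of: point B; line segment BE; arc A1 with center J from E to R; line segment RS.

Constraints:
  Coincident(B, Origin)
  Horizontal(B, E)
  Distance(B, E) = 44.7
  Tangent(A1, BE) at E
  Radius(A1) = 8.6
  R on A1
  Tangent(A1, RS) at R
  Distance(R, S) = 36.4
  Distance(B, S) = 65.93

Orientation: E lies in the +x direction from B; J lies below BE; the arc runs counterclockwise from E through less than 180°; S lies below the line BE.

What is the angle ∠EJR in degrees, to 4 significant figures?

107.3°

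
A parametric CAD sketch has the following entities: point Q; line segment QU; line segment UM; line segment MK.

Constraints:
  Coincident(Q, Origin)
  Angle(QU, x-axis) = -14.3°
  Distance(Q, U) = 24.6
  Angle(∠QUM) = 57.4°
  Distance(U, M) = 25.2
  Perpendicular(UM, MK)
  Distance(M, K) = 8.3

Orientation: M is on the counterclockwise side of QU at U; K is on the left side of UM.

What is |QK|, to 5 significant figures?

17.236

Q is at the origin; QU runs at -14.3° with length 24.6, so U = 24.6·(cos -14.3°, sin -14.3°) = (23.838, -6.0762). ∠QUM = 57.4°, so UM runs at -14.3° + (180° − 57.4°) = 108.30° from the x-axis; with |UM| = 25.2, M = U + 25.2·(cos 108.30°, sin 108.30°) = (15.925, 17.849). UM is perpendicular to MK; with |MK| = 8.3 on the left of UM, K = M + 8.3·(-0.94943, -0.31399) = (8.0449, 15.243). Then |QK| = |K − Q| = 17.236.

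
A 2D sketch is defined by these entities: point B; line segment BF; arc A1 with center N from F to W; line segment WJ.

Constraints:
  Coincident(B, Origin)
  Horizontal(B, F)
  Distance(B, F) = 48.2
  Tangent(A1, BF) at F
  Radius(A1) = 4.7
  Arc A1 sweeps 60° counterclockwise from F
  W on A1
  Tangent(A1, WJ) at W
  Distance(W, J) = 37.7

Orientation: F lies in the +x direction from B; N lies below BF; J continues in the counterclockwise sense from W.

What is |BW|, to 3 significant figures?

44.2

B is at the origin; BF is horizontal with |BF| = 48.2 and F on the +x side, so F = (48.2, 0.00). Since A1 is tangent to BF there, NF ⟂ BF, so N = F + (0, -4.7) = (48.2, -4.70). On A1, F sits at bearing 90° from N; a 60° counterclockwise sweep puts W at bearing 150°, so W = N + 4.7·(cos 150°, sin 150°) = (44.1, -2.35). Then |BW| = |W − B| = 44.2.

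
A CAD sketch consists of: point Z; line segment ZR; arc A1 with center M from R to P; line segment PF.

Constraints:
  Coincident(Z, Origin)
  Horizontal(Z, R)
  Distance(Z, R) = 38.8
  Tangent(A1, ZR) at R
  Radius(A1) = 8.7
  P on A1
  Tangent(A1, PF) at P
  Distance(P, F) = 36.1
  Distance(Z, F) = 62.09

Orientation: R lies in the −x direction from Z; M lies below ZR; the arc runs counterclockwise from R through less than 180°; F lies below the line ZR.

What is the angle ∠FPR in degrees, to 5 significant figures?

130.73°

Checks: |MP| = 8.700 ✓; ∠(MP, PF) = 90.00° ✓; |PF| = 36.10 ✓; |ZF| = 62.09 ✓.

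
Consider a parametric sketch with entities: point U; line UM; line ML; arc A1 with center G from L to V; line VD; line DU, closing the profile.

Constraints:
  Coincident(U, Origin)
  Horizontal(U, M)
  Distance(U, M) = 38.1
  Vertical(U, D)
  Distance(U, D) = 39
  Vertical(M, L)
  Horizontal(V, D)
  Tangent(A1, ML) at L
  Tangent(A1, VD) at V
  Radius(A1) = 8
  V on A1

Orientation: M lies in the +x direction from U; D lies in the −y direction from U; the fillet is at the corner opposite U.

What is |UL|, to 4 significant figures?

49.12

The virtual corner opposite U is at (38.10, -39.00). Tangency of A1 to ML means the radius GL is perpendicular to ML and tangency of A1 to VD means the radius GV is perpendicular to VD, with radius 8.0, so the center G sits 8.0 in from both sides at G = (30.10, -31.00). That places the tangent points at L = (38.10, -31.00) on ML and V = (30.10, -39.00) on VD. Then |UL| = |L − U| = 49.12.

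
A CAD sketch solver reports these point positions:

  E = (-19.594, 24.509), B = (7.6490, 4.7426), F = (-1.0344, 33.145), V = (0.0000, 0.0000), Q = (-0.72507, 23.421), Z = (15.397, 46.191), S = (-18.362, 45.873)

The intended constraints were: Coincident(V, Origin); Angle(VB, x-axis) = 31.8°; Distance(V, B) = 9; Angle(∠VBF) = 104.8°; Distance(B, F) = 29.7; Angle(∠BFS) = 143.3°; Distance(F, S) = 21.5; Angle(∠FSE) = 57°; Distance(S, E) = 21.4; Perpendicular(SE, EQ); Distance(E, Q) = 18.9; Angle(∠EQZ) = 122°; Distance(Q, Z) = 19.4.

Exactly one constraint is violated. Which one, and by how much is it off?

Distance(Q, Z) = 19.4 — off by 8.50.

V = (0.00, 0.00) ✓; VB at 31.80° ✓; |VB| = 9.000 ✓; ∠VBF = 104.8° ✓; |BF| = 29.70 ✓; ∠BFS = 143.3° ✓; |FS| = 21.50 ✓; ∠FSE = 57.00° ✓; |SE| = 21.40 ✓; ∠(SE, EQ) = 90.00° ✓; |EQ| = 18.90 ✓; ∠EQZ = 122.0° ✓; |QZ| = 27.90 ✗.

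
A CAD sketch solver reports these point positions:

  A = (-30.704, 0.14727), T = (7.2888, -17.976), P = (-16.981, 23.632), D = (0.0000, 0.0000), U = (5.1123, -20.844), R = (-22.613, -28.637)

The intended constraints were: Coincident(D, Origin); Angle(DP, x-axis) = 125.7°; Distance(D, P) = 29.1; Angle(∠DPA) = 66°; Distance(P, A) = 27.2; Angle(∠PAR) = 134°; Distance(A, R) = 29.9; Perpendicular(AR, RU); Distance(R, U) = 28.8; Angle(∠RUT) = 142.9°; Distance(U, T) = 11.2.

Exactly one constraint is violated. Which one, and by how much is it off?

Distance(U, T) = 11.2 — off by 7.60.

D = (0.00, 0.00) ✓; DP at 125.7° ✓; |DP| = 29.10 ✓; ∠DPA = 66.00° ✓; |PA| = 27.20 ✓; ∠PAR = 134.0° ✓; |AR| = 29.90 ✓; ∠(AR, RU) = 90.00° ✓; |RU| = 28.80 ✓; ∠RUT = 142.9° ✓; |UT| = 3.600 ✗.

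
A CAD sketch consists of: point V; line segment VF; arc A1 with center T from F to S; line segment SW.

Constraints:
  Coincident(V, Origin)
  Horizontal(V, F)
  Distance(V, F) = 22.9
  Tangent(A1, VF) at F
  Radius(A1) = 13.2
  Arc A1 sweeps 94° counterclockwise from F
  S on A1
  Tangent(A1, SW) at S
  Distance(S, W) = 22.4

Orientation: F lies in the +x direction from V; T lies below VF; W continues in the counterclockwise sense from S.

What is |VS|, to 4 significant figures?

17.15

V is at the origin; V and F share the same y with |VF| = 22.9 and F on the +x side, so F = (22.90, 0.000). Since A1 is tangent to VF there, TF ⟂ VF, so T = F + (0, -13.2) = (22.90, -13.20). On A1, F sits at bearing 90° from T; a 94° counterclockwise sweep puts S at bearing 184°, so S = T + 13.2·(cos 184°, sin 184°) = (9.732, -14.12). Then |VS| = |S − V| = 17.15.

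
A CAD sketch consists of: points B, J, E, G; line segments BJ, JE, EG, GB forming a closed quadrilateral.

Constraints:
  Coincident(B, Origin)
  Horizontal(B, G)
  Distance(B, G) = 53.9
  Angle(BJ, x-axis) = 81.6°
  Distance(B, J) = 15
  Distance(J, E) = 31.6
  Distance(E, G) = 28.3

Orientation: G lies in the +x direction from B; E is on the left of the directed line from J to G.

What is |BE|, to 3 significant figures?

38.7

Checks: |JE| = 31.60 ✓; |EG| = 28.30 ✓.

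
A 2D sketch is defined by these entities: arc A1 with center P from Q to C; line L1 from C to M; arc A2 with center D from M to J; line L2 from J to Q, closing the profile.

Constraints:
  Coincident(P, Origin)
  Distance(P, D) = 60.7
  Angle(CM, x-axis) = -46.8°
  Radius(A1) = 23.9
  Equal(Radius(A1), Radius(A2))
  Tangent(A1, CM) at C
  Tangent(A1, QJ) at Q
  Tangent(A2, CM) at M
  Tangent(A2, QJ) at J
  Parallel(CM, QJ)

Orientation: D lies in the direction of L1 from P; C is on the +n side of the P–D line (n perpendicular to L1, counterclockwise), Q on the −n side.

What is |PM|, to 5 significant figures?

65.236

The slot axis is L1's direction at -46.8°, so u = (cos -46.8°, sin -46.8°) = (0.68455, -0.72897) and n = (−sin -46.8°, cos -46.8°) = (0.72897, 0.68455). P is at the origin and D lies 60.7 along u from P, so D = 60.7·u = (41.552, -44.248). Tangency of A1 to both parallel lines with radius 23.9 puts C and Q at P ± 23.9·n: C = (17.422, 16.361), Q = (-17.422, -16.361). Equal radii place M and J the same way about D: M = D + 23.9·n = (58.974, -27.888), J = D − 23.9·n = (24.130, -60.609). Then |PM| = |M − P| = 65.236.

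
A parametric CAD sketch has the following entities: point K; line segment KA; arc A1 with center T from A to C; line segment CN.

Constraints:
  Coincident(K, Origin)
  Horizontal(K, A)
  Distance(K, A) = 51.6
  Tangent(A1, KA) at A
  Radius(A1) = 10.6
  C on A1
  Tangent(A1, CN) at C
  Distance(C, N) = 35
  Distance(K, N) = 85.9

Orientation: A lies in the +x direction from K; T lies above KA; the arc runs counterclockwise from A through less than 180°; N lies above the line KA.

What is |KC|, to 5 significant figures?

61.061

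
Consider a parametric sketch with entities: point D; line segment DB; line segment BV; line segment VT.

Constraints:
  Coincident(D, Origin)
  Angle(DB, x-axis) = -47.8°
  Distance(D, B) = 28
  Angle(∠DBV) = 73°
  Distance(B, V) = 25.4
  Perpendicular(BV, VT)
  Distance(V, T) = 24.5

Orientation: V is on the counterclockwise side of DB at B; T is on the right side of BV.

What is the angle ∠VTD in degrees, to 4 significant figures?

18.56°

∠DBV = 73.0°, so BV runs at -47.8° + (180° − 73.0°) = 59.20° from the x-axis; with |BV| = 25.4, V = B + 25.4·(cos 59.20°, sin 59.20°) = (31.81, 1.075). BV ⟂ VT; with |VT| = 24.5 on the right of BV, T = V + 24.5·(0.8590, -0.5120) = (52.86, -11.47). Then cos ∠VTD = TV·TD / (|TV||TD|), giving 18.56°.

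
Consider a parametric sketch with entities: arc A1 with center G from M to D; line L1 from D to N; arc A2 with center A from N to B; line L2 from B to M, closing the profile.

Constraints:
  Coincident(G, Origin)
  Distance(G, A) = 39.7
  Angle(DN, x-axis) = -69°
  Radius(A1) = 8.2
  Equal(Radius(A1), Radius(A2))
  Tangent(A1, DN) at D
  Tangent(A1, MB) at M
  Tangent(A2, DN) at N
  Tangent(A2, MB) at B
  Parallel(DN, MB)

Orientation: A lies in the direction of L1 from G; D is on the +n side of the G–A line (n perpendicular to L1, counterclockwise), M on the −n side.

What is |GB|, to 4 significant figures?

40.54

Tangency of A1 to both parallel lines with radius 8.2 puts D and M at G ± 8.2·n: D = (7.655, 2.939), M = (-7.655, -2.939). Equal radii place N and B the same way about A: N = A + 8.2·n = (21.88, -34.12), B = A − 8.2·n = (6.572, -40.00). Then |GB| = |B − G| = 40.54.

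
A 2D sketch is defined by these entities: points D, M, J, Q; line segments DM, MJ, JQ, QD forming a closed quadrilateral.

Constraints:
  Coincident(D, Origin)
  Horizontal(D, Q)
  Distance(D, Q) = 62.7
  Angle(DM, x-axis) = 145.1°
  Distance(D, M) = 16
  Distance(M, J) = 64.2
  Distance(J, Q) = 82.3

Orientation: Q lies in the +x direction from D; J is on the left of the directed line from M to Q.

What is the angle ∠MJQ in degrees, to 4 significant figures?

61.38°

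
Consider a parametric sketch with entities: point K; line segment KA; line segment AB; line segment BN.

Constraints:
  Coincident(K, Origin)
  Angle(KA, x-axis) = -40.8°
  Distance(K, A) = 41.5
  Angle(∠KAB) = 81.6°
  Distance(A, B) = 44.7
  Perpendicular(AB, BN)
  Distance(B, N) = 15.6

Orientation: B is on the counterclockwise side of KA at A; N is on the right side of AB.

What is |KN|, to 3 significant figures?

68.6

K is at the origin; KA runs at -40.8° with length 41.5, so A = 41.5·(cos -40.8°, sin -40.8°) = (31.4, -27.1). ∠KAB = 81.6°, so AB runs at -40.8° + (180° − 81.6°) = 57.6° from the x-axis; with |AB| = 44.7, B = A + 44.7·(cos 57.6°, sin 57.6°) = (55.4, 10.6). The perpendicularity gives BN at right angles to AB; with |BN| = 15.6 on the right of AB, N = B + 15.6·(0.844, -0.536) = (68.5, 2.27). Then |KN| = |N − K| = 68.6.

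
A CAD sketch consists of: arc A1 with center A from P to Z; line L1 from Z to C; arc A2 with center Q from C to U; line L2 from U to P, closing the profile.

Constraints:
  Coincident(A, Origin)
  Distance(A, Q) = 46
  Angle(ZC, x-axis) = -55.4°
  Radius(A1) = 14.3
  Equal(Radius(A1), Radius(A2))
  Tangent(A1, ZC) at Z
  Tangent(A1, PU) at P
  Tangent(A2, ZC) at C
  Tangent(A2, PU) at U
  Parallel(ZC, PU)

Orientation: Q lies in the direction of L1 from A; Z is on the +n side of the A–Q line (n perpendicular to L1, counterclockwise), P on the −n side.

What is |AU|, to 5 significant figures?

48.171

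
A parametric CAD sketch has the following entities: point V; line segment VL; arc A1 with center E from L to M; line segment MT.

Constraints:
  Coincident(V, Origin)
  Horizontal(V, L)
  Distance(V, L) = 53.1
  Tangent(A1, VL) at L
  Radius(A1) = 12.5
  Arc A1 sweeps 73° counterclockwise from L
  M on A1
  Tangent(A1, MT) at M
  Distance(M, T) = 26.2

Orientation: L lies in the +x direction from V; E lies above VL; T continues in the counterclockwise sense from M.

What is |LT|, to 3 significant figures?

39.2

On A1, L sits at bearing -90° from E; a 73° counterclockwise sweep puts M at bearing -17°, so M = E + 12.5·(cos -17°, sin -17°) = (65.1, 8.85). The tangent condition forces EM to be normal to MT, so MT runs along (−sin -17°, cos -17°); with |MT| = 26.2, T = (72.7, 33.9). Then |LT| = |T − L| = 39.2.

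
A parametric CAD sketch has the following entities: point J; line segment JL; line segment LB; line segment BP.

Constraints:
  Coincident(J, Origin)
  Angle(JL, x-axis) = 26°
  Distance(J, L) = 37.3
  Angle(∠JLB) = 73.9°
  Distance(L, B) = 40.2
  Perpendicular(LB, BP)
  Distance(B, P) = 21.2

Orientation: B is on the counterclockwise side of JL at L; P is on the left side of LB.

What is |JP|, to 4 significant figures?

33.25

J is at the origin; JL runs at 26.0° with length 37.3, so L = 37.3·(cos 26.0°, sin 26.0°) = (33.53, 16.35). ∠JLB = 73.9°, so LB runs at 26.0° + (180° − 73.9°) = 132.1° from the x-axis; with |LB| = 40.2, B = L + 40.2·(cos 132.1°, sin 132.1°) = (6.574, 46.18). The perpendicularity gives BP at right angles to LB; with |BP| = 21.2 on the left of LB, P = B + 21.2·(-0.7420, -0.6704) = (-9.156, 31.97). Then |JP| = |P − J| = 33.25.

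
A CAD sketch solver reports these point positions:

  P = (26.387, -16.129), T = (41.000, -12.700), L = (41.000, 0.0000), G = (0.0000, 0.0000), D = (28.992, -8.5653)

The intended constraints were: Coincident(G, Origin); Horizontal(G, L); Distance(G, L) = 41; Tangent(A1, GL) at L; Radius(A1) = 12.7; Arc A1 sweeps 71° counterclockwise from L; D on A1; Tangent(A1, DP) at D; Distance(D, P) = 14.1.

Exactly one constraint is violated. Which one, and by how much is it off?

Distance(D, P) = 14.1 — off by 6.10.

G = (0.00, 0.00) ✓; G.y = 0.00, L.y = 0.00 ✓; |GL| = 41.00 ✓; ∠(TL, LG) = 90.00° ✓; |TL| = 12.70 ✓; bearing(T→D) − bearing(T→L) = 71.00° ✓; |TD| = 12.70 ✓; ∠(TD, DP) = 90.00° ✓; |DP| = 8.000 ✗.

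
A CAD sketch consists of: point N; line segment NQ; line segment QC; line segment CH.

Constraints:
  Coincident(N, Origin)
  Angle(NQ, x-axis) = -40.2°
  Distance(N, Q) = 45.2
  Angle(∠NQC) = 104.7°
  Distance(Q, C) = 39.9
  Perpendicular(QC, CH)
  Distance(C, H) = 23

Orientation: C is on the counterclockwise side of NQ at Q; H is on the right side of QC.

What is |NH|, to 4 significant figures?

84.21

N is at the origin; NQ runs at -40.2° with length 45.2, so Q = 45.2·(cos -40.2°, sin -40.2°) = (34.52, -29.17). ∠NQC = 104.7°, so QC runs at -40.2° + (180° − 104.7°) = 35.10° from the x-axis; with |QC| = 39.9, C = Q + 39.9·(cos 35.10°, sin 35.10°) = (67.17, -6.232). QC ⟂ CH; with |CH| = 23.0 on the right of QC, H = C + 23.0·(0.5750, -0.8181) = (80.39, -25.05). Then |NH| = |H − N| = 84.21.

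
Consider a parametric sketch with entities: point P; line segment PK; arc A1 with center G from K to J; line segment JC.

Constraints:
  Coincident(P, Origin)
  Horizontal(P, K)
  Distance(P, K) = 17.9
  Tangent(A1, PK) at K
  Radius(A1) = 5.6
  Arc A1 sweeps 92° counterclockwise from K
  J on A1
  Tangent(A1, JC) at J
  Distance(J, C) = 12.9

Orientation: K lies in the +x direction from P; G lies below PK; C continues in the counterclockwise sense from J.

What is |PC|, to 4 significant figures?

22.62

On A1, K sits at bearing 90° from G; a 92° counterclockwise sweep puts J at bearing 182°, so J = G + 5.6·(cos 182°, sin 182°) = (12.30, -5.795). Since A1 is tangent to JC there, GJ ⟂ JC, so JC runs along (−sin 182°, cos 182°); with |JC| = 12.9, C = (12.75, -18.69). Then |PC| = |C − P| = 22.62.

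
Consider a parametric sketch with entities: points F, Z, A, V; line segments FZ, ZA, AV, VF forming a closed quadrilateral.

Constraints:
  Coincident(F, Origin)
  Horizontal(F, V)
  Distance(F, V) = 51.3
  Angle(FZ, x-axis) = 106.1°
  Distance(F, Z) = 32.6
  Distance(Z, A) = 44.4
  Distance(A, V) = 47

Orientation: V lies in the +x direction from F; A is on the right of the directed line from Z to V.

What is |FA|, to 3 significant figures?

12.0

Checks: FZ at 106.1° ✓; |ZA| = 44.40 ✓; |AV| = 47.00 ✓.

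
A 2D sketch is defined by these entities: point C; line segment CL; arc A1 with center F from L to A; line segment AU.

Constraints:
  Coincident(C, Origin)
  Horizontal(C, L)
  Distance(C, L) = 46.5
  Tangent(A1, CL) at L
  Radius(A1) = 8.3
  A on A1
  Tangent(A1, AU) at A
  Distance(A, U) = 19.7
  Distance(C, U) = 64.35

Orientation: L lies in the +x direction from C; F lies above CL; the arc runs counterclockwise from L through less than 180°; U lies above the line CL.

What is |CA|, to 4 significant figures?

54.96

C is at the origin; C and L share the same y with |CL| = 46.5 and L on the +x side, so L = (46.50, 0.000). The tangent condition forces FL to be normal to CL, so F = L + (0, 8.3) = (46.50, 8.300). Since FA ⟂ AU (tangency), |FU| = √(8.3² + 19.7²) = 21.38 regardless of where A sits on A1. So U lies on both circle(C, 64.35) and circle(F, 21.38); the above-CL intersection is U = (59.03, 25.62). A is the foot of the tangent from U: A = (54.59, 6.428).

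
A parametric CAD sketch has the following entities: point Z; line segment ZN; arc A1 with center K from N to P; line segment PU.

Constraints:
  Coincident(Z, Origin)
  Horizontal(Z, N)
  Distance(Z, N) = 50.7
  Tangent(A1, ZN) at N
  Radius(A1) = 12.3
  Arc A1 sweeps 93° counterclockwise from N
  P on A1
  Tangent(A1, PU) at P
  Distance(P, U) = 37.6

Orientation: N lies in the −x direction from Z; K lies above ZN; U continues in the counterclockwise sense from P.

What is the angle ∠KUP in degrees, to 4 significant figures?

18.11°

Z is at the origin; ZN is horizontal with |ZN| = 50.7 and N on the −x side, so N = (-50.70, 0.000). The tangent condition forces KN to be normal to ZN, so K = N + (0, 12.3) = (-50.70, 12.30). On A1, N sits at bearing -90° from K; a 93° counterclockwise sweep puts P at bearing 3°, so P = K + 12.3·(cos 3°, sin 3°) = (-38.42, 12.94). A1 meets PU tangentially, so KP is at right angles to PU, so PU runs along (−sin 3°, cos 3°); with |PU| = 37.6, U = (-40.38, 50.49). Then cos ∠KUP = UK·UP / (|UK||UP|), giving 18.11°.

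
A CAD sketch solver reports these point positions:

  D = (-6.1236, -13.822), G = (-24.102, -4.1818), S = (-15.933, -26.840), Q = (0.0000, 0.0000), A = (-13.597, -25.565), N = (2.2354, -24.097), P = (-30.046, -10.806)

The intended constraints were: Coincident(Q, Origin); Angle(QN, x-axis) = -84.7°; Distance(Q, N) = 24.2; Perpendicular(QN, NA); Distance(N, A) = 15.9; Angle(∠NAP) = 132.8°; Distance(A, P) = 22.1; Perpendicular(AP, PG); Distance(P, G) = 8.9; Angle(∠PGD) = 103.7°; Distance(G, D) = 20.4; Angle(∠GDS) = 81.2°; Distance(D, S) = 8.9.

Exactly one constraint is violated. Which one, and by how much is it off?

Distance(D, S) = 8.9 — off by 7.40.

Q = (0.00, 0.00) ✓; QN at -84.70° ✓; |QN| = 24.20 ✓; ∠(QN, NA) = 90.00° ✓; |NA| = 15.90 ✓; ∠NAP = 132.8° ✓; |AP| = 22.10 ✓; ∠(AP, PG) = 90.00° ✓; |PG| = 8.900 ✓; ∠PGD = 103.7° ✓; |GD| = 20.40 ✓; ∠GDS = 81.20° ✓; |DS| = 16.30 ✗.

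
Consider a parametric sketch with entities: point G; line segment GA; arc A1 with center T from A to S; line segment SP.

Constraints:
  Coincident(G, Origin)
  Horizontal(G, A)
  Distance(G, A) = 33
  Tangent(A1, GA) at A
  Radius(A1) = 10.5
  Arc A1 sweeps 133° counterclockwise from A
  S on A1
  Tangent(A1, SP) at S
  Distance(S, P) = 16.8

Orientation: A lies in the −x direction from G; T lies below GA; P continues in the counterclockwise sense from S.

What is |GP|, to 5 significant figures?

41.842

G is at the origin; GA is horizontal with |GA| = 33.0 and A on the −x side, so A = (-33.000, 0.0000). A1 meets GA tangentially, so TA is at right angles to GA, so T = A + (0, -10.5) = (-33.000, -10.500). On A1, A sits at bearing 90° from T; a 133° counterclockwise sweep puts S at bearing 223°, so S = T + 10.5·(cos 223°, sin 223°) = (-40.679, -17.661). Since A1 is tangent to SP there, TS ⟂ SP, so SP runs along (−sin 223°, cos 223°); with |SP| = 16.8, P = (-29.222, -29.948). Then |GP| = |P − G| = 41.842.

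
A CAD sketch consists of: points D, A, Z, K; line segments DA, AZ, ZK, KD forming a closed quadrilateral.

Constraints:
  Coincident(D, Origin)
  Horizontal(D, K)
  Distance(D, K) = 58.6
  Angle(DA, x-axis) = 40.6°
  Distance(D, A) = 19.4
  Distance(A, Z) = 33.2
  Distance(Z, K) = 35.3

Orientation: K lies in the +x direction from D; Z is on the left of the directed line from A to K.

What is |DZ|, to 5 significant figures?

52.522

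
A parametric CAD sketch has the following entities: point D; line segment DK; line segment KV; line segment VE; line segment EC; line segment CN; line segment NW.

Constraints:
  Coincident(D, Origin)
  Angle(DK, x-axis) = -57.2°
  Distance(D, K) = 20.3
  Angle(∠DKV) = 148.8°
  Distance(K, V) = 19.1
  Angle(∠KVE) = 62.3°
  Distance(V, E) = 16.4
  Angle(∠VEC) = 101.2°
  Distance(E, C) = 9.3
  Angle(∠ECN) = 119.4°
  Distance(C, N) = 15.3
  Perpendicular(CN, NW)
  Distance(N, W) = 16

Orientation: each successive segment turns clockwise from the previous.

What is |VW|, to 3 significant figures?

7.92

D is at the origin; DK runs at -57.2° with length 20.3, so K = (11.0, -17.1). ∠DKV = 148.8° gives KV at -88.4° from the x-axis; with |KV| = 19.1, V = (11.5, -36.2). ∠KVE = 62.3° gives VE at 154° from the x-axis; with |VE| = 16.4, E = (-3.20, -28.9). ∠VEC = 101.2° gives EC at 75.1° from the x-axis; with |EC| = 9.3, C = (-0.806, -20.0). ∠ECN = 119.4° gives CN at 14.5° from the x-axis; with |CN| = 15.3, N = (14.0, -16.1). CN is perpendicular to NW, so NW runs at -75.5°; with |NW| = 16.0, W = (18.0, -31.6). Then |VW| = |W − V| = 7.92.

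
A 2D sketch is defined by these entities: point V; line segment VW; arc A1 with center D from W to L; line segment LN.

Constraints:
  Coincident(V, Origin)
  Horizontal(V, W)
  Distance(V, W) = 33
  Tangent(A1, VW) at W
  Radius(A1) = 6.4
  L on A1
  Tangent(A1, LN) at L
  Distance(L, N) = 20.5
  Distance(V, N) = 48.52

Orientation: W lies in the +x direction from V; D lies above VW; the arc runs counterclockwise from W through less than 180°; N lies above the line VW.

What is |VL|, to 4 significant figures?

39.84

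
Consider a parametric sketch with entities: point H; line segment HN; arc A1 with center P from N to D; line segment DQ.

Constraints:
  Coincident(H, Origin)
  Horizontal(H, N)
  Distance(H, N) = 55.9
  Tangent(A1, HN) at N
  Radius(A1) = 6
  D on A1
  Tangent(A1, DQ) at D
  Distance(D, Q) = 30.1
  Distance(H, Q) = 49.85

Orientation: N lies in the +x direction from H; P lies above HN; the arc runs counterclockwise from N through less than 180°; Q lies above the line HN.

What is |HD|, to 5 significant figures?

60.987

Checks: |HN| = 55.90 ✓; |PD| = 6.000 ✓; ∠(PD, DQ) = 90.00° ✓; |DQ| = 30.10 ✓; |HQ| = 49.85 ✓.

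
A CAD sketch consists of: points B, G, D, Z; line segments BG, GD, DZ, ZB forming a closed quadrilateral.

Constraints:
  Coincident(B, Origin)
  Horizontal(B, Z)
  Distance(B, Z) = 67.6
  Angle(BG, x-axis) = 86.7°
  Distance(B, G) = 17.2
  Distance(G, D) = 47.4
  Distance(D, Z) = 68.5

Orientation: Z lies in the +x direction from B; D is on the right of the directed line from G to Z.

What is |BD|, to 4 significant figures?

30.56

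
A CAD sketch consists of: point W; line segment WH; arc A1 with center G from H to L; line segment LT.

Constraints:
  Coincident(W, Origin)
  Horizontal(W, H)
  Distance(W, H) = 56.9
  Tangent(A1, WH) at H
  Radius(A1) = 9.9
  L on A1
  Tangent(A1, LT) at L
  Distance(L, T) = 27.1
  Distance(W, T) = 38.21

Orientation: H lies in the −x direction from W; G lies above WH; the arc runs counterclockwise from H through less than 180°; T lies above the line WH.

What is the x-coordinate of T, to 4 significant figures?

-30.92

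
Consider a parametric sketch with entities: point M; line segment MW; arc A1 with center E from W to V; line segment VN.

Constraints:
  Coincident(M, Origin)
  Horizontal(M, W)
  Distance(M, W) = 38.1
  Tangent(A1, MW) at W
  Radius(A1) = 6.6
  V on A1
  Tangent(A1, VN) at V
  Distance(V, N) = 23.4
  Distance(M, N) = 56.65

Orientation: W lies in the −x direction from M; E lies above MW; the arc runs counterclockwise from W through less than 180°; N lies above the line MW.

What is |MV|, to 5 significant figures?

35.035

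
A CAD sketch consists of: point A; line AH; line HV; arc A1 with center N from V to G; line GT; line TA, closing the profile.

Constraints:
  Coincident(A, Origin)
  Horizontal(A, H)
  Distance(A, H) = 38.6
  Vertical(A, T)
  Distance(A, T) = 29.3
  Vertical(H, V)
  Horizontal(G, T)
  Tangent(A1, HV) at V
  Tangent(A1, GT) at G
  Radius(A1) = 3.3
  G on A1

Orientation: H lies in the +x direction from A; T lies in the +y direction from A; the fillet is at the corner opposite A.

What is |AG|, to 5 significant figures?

45.876

A is at the origin; AH is horizontal with |AH| = 38.6 and H on the +x side, so H = (38.600, 0.0000). A and T share the same x with |AT| = 29.3 and T on the +y side, so T = (0.0000, 29.300). The virtual corner opposite A is at (38.600, 29.300). Since A1 is tangent to HV there, NV ⟂ HV and A1 meets GT tangentially, so NG is at right angles to GT, with radius 3.3, so the center N sits 3.3 in from both sides at N = (35.300, 26.000). That places the tangent points at V = (38.600, 26.000) on HV and G = (35.300, 29.300) on GT. Then |AG| = |G − A| = 45.876.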